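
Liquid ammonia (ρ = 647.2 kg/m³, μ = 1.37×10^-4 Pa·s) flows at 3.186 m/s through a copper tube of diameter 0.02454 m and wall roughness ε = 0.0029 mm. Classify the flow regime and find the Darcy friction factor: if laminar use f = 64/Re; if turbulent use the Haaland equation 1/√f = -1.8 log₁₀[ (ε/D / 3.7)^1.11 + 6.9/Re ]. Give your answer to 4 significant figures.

f ≈ 0.01498

Re = ρVD/μ = 647.2·3.186·0.02454/0.000137 = 3.694e+05.
Re > 4000 → turbulent. ε/D = 2.9e-06/0.02454 = 0.000118; Haaland: 1/√f = -1.8 log₁₀[1.02e-05 + 1.87e-05] = 8.17, so f = 0.01498.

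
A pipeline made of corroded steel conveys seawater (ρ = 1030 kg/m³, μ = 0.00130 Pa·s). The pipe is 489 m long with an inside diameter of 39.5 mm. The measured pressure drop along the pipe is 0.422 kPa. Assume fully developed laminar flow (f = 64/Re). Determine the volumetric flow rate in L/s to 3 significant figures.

Q ≈ 0.0397 L/s

For laminar flow, f = 64/Re with Re = ρVD/μ, so Darcy-Weisbach reduces to ΔP = 32μLV/D². Solving for V: V = ΔP·D²/(32μL) = 422·(0.0395)²/(32·0.0013·489) = 0.03237 m/s.
Check: Re = ρVD/μ = 1030·0.03237·0.0395/0.0013 = 1013 < 2300, so the laminar assumption holds.
Q = V·A = 0.03237·(π/4·0.0395²) = 3.966e-05 m³/s = 0.0397 L/s.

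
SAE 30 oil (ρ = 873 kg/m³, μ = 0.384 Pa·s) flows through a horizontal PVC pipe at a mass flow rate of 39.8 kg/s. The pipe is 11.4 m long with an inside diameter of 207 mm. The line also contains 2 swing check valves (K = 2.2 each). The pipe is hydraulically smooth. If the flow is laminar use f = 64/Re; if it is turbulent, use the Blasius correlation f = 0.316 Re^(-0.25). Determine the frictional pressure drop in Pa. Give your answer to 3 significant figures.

ΔP ≈ 7950 Pa

A = πD²/4 = π(0.207)²/4 = 0.03365 m²; mean velocity V = ṁ/(ρA) = 39.8/(873 · 0.03365) = 1.355 m/s.
Reynolds number Re = ρVD/μ = 873 · 1.355 · 0.207 / 0.384 = 637.5.
Re < 2300 → laminar flow, so f = 64/Re = 64/637.5 = 0.1004 (the turbulent correlation is not needed).
Total minor-loss coefficient ΣK = 2·2.2 = 4.4.
ΔP = [f·L/D + ΣK]·(ρV²/2) = [0.1004·11.4/0.207 + 4.4]·(873·1.355²/2) = [5.529 + 4.4]·801.1 = 7953 Pa.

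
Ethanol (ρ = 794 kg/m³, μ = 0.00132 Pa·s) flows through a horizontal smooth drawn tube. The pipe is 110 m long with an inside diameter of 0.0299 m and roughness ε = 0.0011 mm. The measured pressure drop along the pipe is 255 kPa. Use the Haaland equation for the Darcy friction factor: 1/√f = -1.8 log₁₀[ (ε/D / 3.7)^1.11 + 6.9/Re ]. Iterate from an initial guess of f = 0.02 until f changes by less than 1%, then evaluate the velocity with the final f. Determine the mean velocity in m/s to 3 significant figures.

V ≈ 2.91 m/s

Rearranging Darcy-Weisbach: V = √(2·ΔP·D/(f·L·ρ)). With ε/D = 1.1e-06/0.0299 = 3.68e-05, iterate starting from f = 0.02:
  f = 0.02 → V = √(2·2.55e+05·0.0299/(0.02·110·794)) = 2.955 m/s; Re = ρVD/μ = 5.314e+04; f → 0.02053
  f = 0.02053 → V = 2.916 m/s; Re = 5.245e+04; f → 0.02059
Converged (Δf/f < 1%). With the final f = 0.02059: V = √(2·2.55e+05·0.0299/(0.02059·110·794)) = 2.912 m/s.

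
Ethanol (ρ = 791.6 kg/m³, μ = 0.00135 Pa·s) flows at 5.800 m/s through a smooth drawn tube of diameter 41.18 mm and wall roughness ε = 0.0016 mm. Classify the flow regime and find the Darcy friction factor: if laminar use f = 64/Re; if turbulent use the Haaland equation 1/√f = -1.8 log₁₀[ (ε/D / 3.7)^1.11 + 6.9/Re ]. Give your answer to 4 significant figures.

f ≈ 0.01683

Re = ρVD/μ = 791.6·5.8·0.04118/0.00135 = 1.401e+05.
Re > 4000 → turbulent. ε/D = 1.6e-06/0.04118 = 3.89e-05; Haaland: 1/√f = -1.8 log₁₀[2.98e-06 + 4.93e-05] = 7.708, so f = 0.01683.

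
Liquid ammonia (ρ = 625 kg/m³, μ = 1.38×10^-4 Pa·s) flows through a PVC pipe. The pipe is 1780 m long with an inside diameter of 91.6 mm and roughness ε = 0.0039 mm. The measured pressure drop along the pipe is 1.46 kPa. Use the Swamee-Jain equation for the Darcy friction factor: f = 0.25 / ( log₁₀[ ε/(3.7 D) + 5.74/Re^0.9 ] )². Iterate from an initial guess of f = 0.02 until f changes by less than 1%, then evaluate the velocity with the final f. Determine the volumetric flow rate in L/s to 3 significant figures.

Q ≈ 0.696 L/s

Rearranging Darcy-Weisbach: V = √(2·ΔP·D/(f·L·ρ)). With ε/D = 3.9e-06/0.0916 = 4.26e-05, iterate starting from f = 0.02:
  f = 0.02 → V = √(2·1460·0.0916/(0.02·1780·625)) = 0.1096 m/s; Re = ρVD/μ = 4.549e+04; f → 0.02138
  f = 0.02138 → V = 0.1061 m/s; Re = 4.4e+04; f → 0.02153
Converged (Δf/f < 1%). With the final f = 0.02153: V = √(2·1460·0.0916/(0.02153·1780·625)) = 0.1057 m/s.
Q = V·A = 0.1057·(π/4·0.0916²) = 0.0006963 m³/s = 0.696 L/s.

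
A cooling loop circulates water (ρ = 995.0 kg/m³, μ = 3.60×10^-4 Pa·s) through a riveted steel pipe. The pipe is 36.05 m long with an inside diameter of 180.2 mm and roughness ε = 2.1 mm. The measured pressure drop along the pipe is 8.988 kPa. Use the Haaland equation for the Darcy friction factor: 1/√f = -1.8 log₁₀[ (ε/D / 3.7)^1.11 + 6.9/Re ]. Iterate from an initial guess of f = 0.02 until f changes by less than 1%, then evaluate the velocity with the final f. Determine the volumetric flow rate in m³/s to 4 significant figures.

Q ≈ 0.03828 m³/s

Rearranging Darcy-Weisbach: V = √(2·ΔP·D/(f·L·ρ)). With ε/D = 0.0021/0.1802 = 0.0117, iterate starting from f = 0.02:
  f = 0.02 → V = √(2·8988·0.1802/(0.02·36.05·995)) = 2.125 m/s; Re = ρVD/μ = 1.058e+06; f → 0.04007
  f = 0.04007 → V = 1.501 m/s; Re = 7.477e+05; f → 0.04009
Converged (Δf/f < 1%). With the final f = 0.04009: V = √(2·8988·0.1802/(0.04009·36.05·995)) = 1.501 m/s.
Q = V·A = 1.501·(π/4·0.1802²) = 0.03828 m³/s = 0.03828 m³/s.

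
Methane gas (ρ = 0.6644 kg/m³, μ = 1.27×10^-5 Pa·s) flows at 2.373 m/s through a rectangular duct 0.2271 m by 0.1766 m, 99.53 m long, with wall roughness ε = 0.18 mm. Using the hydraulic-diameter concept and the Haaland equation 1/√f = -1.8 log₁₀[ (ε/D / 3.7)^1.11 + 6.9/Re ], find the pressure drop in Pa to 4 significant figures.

Hydraulic diameter D_h = 4A/P = 4·(0.2271·0.1766)/(2·(0.2271+0.1766)) = 0.1604/0.8074 = 0.1987 m.
Re = ρVD_h/μ = 0.6644·2.373·0.1987/1.27e-05 = 2.467e+04.
ε/D_h = 0.00018/0.1987 = 0.000906; Haaland gives 1/√f = -1.8 log₁₀[9.81e-05+0.00028] = 6.161, so f = 0.02635.
ΔP = f(L/D_h)(ρV²/2) = 0.02635·99.53/0.1987·1.871 = 24.69 Pa.

ΔP ≈ 24.69 Pa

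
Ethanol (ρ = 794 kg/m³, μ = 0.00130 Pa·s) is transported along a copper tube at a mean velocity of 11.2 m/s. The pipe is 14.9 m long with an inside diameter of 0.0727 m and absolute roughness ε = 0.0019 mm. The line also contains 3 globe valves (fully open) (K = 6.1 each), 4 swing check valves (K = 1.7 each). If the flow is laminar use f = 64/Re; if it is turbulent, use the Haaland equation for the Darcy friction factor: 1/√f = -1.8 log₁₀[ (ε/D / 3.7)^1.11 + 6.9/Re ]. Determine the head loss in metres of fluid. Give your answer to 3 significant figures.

h_f ≈ 178 m

Reynolds number Re = ρVD/μ = 794 · 11.2 · 0.0727 / 0.0013 = 4.973e+05.
Re > 4000 → turbulent. Relative roughness ε/D = 1.9e-06/0.0727 = 2.61e-05. Haaland: 1/√f = -1.8 log₁₀[(2.61e-05/3.7)^1.11 + 6.9/4.973e+05] = -1.8 log₁₀[1.92e-06 + 1.39e-05] = 8.643, so f = 0.01339.
Total minor-loss coefficient ΣK = 3·6.1 + 4·1.7 = 25.1.
ΔP = [f·L/D + ΣK]·(ρV²/2) = [0.01339·14.9/0.0727 + 25.1]·(794·11.2²/2) = [2.744 + 25.1]·4.98e+04 = 1.387e+06 Pa.
Head loss h_f = ΔP/(ρg) = 1.387e+06/(794·9.81) = 178 m.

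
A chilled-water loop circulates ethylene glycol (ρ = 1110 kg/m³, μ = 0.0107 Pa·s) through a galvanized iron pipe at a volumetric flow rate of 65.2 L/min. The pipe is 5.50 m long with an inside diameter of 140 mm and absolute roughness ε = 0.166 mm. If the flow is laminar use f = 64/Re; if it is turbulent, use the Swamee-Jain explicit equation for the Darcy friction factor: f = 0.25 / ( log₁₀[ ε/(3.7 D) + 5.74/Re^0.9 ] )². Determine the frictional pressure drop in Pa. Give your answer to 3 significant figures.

ΔP ≈ 6.78 Pa

Q = 65.2 L/min = 65.2/60000 = 0.001087 m³/s.
Cross-sectional area A = πD²/4 = π(0.14)²/4 = 0.01539 m²; mean velocity V = Q/A = 0.001087/0.01539 = 0.07059 m/s.
Reynolds number Re = ρVD/μ = 1110 · 0.07059 · 0.14 / 0.0107 = 1025.
Re < 2300 → laminar flow, so f = 64/Re = 64/1025 = 0.06243 (the turbulent correlation is not needed).
Darcy-Weisbach: ΔP = f(L/D)(ρV²/2) = 0.06243·(5.5/0.14)·(1110·0.07059²/2) = 0.06243·39.29·2.766 = 6.783 Pa.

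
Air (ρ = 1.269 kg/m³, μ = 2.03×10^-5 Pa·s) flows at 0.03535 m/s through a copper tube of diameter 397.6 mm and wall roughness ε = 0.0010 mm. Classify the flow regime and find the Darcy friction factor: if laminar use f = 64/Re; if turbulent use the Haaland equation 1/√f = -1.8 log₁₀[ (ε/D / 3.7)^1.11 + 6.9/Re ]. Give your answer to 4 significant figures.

Re = ρVD/μ = 1.269·0.03535·0.3976/2.03e-05 = 878.6.
Re < 2300 → laminar, so f = 64/Re = 0.07284 (roughness is irrelevant in laminar flow).

f ≈ 0.07284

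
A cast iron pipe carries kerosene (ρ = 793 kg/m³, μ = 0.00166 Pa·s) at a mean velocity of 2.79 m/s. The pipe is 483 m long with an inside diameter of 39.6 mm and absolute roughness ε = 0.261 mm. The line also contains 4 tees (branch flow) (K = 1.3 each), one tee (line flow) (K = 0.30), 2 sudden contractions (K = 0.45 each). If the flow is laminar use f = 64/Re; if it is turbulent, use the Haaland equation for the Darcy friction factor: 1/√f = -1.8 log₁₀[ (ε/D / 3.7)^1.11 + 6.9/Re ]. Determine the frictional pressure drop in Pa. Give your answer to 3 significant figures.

ΔP ≈ 1.32×10^6 Pa

Reynolds number Re = ρVD/μ = 793 · 2.79 · 0.0396 / 0.00166 = 5.278e+04.
Re > 4000 → turbulent. Relative roughness ε/D = 0.000261/0.0396 = 0.00659. Haaland: 1/√f = -1.8 log₁₀[(0.00659/3.7)^1.11 + 6.9/5.278e+04] = -1.8 log₁₀[0.000888 + 0.000131] = 5.386, so f = 0.03448.
Total minor-loss coefficient ΣK = 4·1.3 + 1·0.3 + 2·0.45 = 6.4.
ΔP = [f·L/D + ΣK]·(ρV²/2) = [0.03448·483/0.0396 + 6.4]·(793·2.79²/2) = [420.5 + 6.4]·3086 = 1.318e+06 Pa.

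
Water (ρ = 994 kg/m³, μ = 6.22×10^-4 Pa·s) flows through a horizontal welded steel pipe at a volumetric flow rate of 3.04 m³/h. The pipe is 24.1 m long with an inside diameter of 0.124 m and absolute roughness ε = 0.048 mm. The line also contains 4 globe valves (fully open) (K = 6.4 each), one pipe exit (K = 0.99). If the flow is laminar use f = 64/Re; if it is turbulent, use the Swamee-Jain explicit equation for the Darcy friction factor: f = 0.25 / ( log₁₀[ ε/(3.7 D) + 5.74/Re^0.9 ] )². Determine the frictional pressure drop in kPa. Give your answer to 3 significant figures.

ΔP ≈ 0.0784 kPa

Q = 3.04 m³/h = 3.04/3600 = 0.0008444 m³/s.
Cross-sectional area A = πD²/4 = π(0.124)²/4 = 0.01208 m²; mean velocity V = Q/A = 0.0008444/0.01208 = 0.06993 m/s.
Reynolds number Re = ρVD/μ = 994 · 0.06993 · 0.124 / 0.000622 = 1.386e+04.
Re > 4000 → turbulent. Relative roughness ε/D = 4.8e-05/0.124 = 0.000387. Swamee-Jain: f = 0.25/(log₁₀[0.000387/3.7 + 5.74/1.386e+04^0.9])² = 0.25/(log₁₀[0.000105 + 0.00108])² = 0.25/(-2.928)² = 0.02916.
Total minor-loss coefficient ΣK = 4·6.4 + 1·0.99 = 26.6.
ΔP = [f·L/D + ΣK]·(ρV²/2) = [0.02916·24.1/0.124 + 26.6]·(994·0.06993²/2) = [5.667 + 26.6]·2.43 = 78.39 Pa.
ΔP = 78.39 Pa = 0.0784 kPa.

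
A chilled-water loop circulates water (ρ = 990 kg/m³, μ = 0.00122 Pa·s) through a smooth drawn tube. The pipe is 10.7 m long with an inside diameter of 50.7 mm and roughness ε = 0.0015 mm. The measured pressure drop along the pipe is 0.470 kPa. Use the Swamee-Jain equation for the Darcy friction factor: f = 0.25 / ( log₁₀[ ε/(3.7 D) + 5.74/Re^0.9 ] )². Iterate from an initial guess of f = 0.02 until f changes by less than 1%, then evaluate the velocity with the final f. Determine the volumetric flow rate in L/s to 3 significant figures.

Rearranging Darcy-Weisbach: V = √(2·ΔP·D/(f·L·ρ)). With ε/D = 1.5e-06/0.0507 = 2.96e-05, iterate starting from f = 0.02:
  f = 0.02 → V = √(2·470·0.0507/(0.02·10.7·990)) = 0.4743 m/s; Re = ρVD/μ = 1.951e+04; f → 0.02605
  f = 0.02605 → V = 0.4156 m/s; Re = 1.71e+04; f → 0.02693
  f = 0.02693 → V = 0.4087 m/s; Re = 1.682e+04; f → 0.02704
Converged (Δf/f < 1%). With the final f = 0.02704: V = √(2·470·0.0507/(0.02704·10.7·990)) = 0.4079 m/s.
Q = V·A = 0.4079·(π/4·0.0507²) = 0.0008234 m³/s = 0.823 L/s.

Q ≈ 0.823 L/s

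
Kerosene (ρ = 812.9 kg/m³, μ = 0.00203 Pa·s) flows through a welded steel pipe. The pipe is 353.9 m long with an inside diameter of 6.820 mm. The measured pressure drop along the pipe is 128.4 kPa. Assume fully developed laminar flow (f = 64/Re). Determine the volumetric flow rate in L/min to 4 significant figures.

Q ≈ 0.5694 L/min

For laminar flow, f = 64/Re with Re = ρVD/μ, so Darcy-Weisbach reduces to ΔP = 32μLV/D². Solving for V: V = ΔP·D²/(32μL) = 1.284e+05·(0.00682)²/(32·0.00203·353.9) = 0.2598 m/s.
Check: Re = ρVD/μ = 812.9·0.2598·0.00682/0.00203 = 709.5 < 2300, so the laminar assumption holds.
Q = V·A = 0.2598·(π/4·0.00682²) = 9.49e-06 m³/s = 0.5694 L/min.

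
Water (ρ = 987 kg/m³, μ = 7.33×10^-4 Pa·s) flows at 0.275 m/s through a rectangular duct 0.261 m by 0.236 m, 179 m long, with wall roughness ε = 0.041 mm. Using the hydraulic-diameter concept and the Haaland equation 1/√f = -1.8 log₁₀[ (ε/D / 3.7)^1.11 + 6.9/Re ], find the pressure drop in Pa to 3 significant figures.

ΔP ≈ 508 Pa

Hydraulic diameter D_h = 4A/P = 4·(0.261·0.236)/(2·(0.261+0.236)) = 0.2464/0.994 = 0.2479 m.
Re = ρVD_h/μ = 987·0.275·0.2479/0.000733 = 9.179e+04.
ε/D_h = 4.1e-05/0.2479 = 0.000165; Haaland gives 1/√f = -1.8 log₁₀[1.49e-05+7.52e-05] = 7.282, so f = 0.01886.
ΔP = f(L/D_h)(ρV²/2) = 0.01886·179/0.2479·37.32 = 508.2 Pa.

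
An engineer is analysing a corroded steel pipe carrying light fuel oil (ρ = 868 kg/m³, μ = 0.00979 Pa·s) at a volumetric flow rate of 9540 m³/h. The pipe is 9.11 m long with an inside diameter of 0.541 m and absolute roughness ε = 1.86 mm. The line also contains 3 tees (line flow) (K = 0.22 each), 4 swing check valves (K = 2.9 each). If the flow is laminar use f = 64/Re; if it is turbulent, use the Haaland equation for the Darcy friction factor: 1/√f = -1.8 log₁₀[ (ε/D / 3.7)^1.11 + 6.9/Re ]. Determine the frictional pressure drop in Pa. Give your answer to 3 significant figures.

Q = 9540 m³/h = 9540/3600 = 2.65 m³/s.
Cross-sectional area A = πD²/4 = π(0.541)²/4 = 0.2299 m²; mean velocity V = Q/A = 2.65/0.2299 = 11.53 m/s.
Reynolds number Re = ρVD/μ = 868 · 11.53 · 0.541 / 0.00979 = 5.53e+05.
Re > 4000 → turbulent. Relative roughness ε/D = 0.00186/0.541 = 0.00344. Haaland: 1/√f = -1.8 log₁₀[(0.00344/3.7)^1.11 + 6.9/5.53e+05] = -1.8 log₁₀[0.000431 + 1.25e-05] = 6.035, so f = 0.02745.
Total minor-loss coefficient ΣK = 3·0.22 + 4·2.9 = 12.3.
ΔP = [f·L/D + ΣK]·(ρV²/2) = [0.02745·9.11/0.541 + 12.3]·(868·11.53²/2) = [0.4623 + 12.3]·5.768e+04 = 7.338e+05 Pa.

ΔP ≈ 734000 Pa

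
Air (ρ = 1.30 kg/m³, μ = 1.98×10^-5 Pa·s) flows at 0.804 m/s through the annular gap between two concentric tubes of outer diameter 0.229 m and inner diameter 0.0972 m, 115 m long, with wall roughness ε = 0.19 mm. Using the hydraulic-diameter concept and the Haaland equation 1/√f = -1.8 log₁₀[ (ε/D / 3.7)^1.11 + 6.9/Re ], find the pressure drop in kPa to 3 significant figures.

Hydraulic diameter D_h = 4A/P = D_o - D_i = 0.229 - 0.0972 = 0.1318 m.
Re = ρVD_h/μ = 1.3·0.804·0.1318/1.98e-05 = 6957.
ε/D_h = 0.00019/0.1318 = 0.00144; Haaland gives 1/√f = -1.8 log₁₀[0.000164+0.000992] = 5.287, so f = 0.03578.
ΔP = f(L/D_h)(ρV²/2) = 0.03578·115/0.1318·0.4202 = 13.12 Pa.
ΔP = 0.0131 kPa.

ΔP ≈ 0.0131 kPa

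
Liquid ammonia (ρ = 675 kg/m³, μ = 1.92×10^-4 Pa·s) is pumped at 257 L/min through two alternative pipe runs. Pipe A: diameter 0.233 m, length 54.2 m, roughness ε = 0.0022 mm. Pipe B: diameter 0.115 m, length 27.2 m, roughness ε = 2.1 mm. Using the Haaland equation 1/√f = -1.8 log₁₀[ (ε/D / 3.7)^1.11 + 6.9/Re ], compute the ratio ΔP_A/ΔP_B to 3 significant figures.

ΔP_A/ΔP_B ≈ 0.0229

Pipe A: V = Q/A = 0.004283/0.04264 = 0.1005 m/s; Re = 8.229e+04; ε/D = 9.44e-06; Haaland → f = 0.0186; ΔP_A = f(L/D)(ρV²/2) = 14.74 Pa.
Pipe B: V = Q/A = 0.004283/0.01039 = 0.4124 m/s; Re = 1.667e+05; ε/D = 0.0183; Haaland → f = 0.04732; ΔP_B = f(L/D)(ρV²/2) = 642.4 Pa.
ΔP_A/ΔP_B = 14.74/642.4 = 0.0229.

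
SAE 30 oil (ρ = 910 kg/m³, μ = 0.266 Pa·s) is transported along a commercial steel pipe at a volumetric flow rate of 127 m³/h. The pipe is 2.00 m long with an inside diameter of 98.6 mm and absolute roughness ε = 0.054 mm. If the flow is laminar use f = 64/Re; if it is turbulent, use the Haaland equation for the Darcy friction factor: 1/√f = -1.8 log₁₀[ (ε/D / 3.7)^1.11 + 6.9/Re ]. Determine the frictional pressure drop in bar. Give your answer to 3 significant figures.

Q = 127 m³/h = 127/3600 = 0.03528 m³/s.
Cross-sectional area A = πD²/4 = π(0.0986)²/4 = 0.007636 m²; mean velocity V = Q/A = 0.03528/0.007636 = 4.62 m/s.
Reynolds number Re = ρVD/μ = 910 · 4.62 · 0.0986 / 0.266 = 1558.
Re < 2300 → laminar flow, so f = 64/Re = 64/1558 = 0.04107 (the turbulent correlation is not needed).
Darcy-Weisbach: ΔP = f(L/D)(ρV²/2) = 0.04107·(2/0.0986)·(910·4.62²/2) = 0.04107·20.28·9712 = 8090 Pa.
ΔP = 8090 Pa = 0.0809 bar.

ΔP ≈ 0.0809 bar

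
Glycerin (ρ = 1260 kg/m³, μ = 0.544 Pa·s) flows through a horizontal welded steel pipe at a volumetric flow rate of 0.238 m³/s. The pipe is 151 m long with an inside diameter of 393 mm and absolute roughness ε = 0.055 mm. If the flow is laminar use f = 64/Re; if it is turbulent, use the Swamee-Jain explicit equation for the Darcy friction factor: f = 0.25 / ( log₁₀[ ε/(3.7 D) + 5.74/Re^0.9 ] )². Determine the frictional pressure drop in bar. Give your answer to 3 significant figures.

ΔP ≈ 0.334 bar

Cross-sectional area A = πD²/4 = π(0.393)²/4 = 0.1213 m²; mean velocity V = Q/A = 0.238/0.1213 = 1.962 m/s.
Reynolds number Re = ρVD/μ = 1260 · 1.962 · 0.393 / 0.544 = 1786.
Re < 2300 → laminar flow, so f = 64/Re = 64/1786 = 0.03584 (the turbulent correlation is not needed).
Darcy-Weisbach: ΔP = f(L/D)(ρV²/2) = 0.03584·(151/0.393)·(1260·1.962²/2) = 0.03584·384.2·2425 = 3.339e+04 Pa.
ΔP = 3.339e+04 Pa = 0.334 bar.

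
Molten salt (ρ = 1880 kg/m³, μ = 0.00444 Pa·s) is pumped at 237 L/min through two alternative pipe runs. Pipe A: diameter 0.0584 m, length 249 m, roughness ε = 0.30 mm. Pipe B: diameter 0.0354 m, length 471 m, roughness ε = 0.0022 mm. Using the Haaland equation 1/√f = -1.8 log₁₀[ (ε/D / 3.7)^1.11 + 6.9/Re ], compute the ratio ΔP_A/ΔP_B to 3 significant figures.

Pipe A: V = Q/A = 0.00395/0.002679 = 1.475 m/s; Re = 3.646e+04; ε/D = 0.00514; Haaland → f = 0.03287; ΔP_A = f(L/D)(ρV²/2) = 2.865e+05 Pa.
Pipe B: V = Q/A = 0.00395/0.0009842 = 4.013 m/s; Re = 6.016e+04; ε/D = 6.21e-05; Haaland → f = 0.02007; ΔP_B = f(L/D)(ρV²/2) = 4.042e+06 Pa.
ΔP_A/ΔP_B = 2.865e+05/4.042e+06 = 0.0709.

ΔP_A/ΔP_B ≈ 0.0709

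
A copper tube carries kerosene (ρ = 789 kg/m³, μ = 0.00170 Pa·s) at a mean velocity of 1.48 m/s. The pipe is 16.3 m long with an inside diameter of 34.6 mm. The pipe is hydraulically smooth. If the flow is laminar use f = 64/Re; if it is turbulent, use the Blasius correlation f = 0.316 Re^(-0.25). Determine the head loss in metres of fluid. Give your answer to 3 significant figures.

h_f ≈ 1.34 m

Reynolds number Re = ρVD/μ = 789 · 1.48 · 0.0346 / 0.0017 = 2.377e+04.
Re > 4000 → turbulent. Smooth-pipe (Blasius): f = 0.316 Re^(-0.25) = 0.316/(2.377e+04)^0.25 = 0.02545.
Darcy-Weisbach: ΔP = f(L/D)(ρV²/2) = 0.02545·(16.3/0.0346)·(789·1.48²/2) = 0.02545·471.1·864.1 = 1.036e+04 Pa.
Head loss h_f = ΔP/(ρg) = 1.036e+04/(789·9.81) = 1.34 m.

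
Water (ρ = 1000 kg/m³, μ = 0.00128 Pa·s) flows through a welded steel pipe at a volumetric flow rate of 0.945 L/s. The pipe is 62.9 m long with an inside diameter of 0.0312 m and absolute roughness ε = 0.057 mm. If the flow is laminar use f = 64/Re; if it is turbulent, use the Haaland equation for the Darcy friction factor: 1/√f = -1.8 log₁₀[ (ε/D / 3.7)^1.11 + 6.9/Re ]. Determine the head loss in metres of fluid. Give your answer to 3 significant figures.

h_f ≈ 4.31 m

Q = 0.945 L/s = 0.945/1000 = 0.000945 m³/s.
Cross-sectional area A = πD²/4 = π(0.0312)²/4 = 0.0007645 m²; mean velocity V = Q/A = 0.000945/0.0007645 = 1.236 m/s.
Reynolds number Re = ρVD/μ = 1000 · 1.236 · 0.0312 / 0.00128 = 3.013e+04.
Re > 4000 → turbulent. Relative roughness ε/D = 5.7e-05/0.0312 = 0.00183. Haaland: 1/√f = -1.8 log₁₀[(0.00183/3.7)^1.11 + 6.9/3.013e+04] = -1.8 log₁₀[0.000214 + 0.000229] = 6.037, so f = 0.02744.
Darcy-Weisbach: ΔP = f(L/D)(ρV²/2) = 0.02744·(62.9/0.0312)·(1000·1.236²/2) = 0.02744·2016·763.9 = 4.226e+04 Pa.
Head loss h_f = ΔP/(ρg) = 4.226e+04/(1000·9.81) = 4.31 m.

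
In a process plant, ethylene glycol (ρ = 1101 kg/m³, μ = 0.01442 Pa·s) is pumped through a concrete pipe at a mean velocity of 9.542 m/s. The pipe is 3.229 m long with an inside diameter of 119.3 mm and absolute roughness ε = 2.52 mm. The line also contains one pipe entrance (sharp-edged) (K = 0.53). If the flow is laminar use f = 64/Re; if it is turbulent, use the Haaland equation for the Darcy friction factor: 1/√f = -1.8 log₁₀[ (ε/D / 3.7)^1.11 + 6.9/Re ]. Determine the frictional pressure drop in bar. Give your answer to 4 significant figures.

Reynolds number Re = ρVD/μ = 1101 · 9.542 · 0.1193 / 0.0144 = 8.692e+04.
Re > 4000 → turbulent. Relative roughness ε/D = 0.00252/0.1193 = 0.0211. Haaland: 1/√f = -1.8 log₁₀[(0.0211/3.7)^1.11 + 6.9/8.692e+04] = -1.8 log₁₀[0.00323 + 7.94e-05] = 4.463, so f = 0.0502.
Total minor-loss coefficient ΣK = 1·0.53 = 0.53.
ΔP = [f·L/D + ΣK]·(ρV²/2) = [0.0502·3.229/0.1193 + 0.53]·(1101·9.542²/2) = [1.359 + 0.53]·5.012e+04 = 9.466e+04 Pa.
ΔP = 9.466e+04 Pa = 0.9466 bar.

ΔP ≈ 0.9466 bar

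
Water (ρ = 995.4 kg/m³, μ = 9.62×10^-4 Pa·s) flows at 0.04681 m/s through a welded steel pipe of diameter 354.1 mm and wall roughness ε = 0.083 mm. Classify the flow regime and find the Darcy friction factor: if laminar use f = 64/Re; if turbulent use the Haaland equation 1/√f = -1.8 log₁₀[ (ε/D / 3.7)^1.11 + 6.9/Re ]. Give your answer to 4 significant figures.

f ≈ 0.02714

Re = ρVD/μ = 995.4·0.04681·0.3541/0.000962 = 1.715e+04.
Re > 4000 → turbulent. ε/D = 8.3e-05/0.3541 = 0.000234; Haaland: 1/√f = -1.8 log₁₀[2.19e-05 + 0.000402] = 6.07, so f = 0.02714.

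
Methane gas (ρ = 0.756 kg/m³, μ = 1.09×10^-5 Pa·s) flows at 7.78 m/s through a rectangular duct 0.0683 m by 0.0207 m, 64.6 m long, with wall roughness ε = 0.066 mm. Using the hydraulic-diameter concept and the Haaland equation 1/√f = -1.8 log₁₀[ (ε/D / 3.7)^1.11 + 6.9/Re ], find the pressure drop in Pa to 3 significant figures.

Hydraulic diameter D_h = 4A/P = 4·(0.0683·0.0207)/(2·(0.0683+0.0207)) = 0.005655/0.178 = 0.03177 m.
Re = ρVD_h/μ = 0.756·7.78·0.03177/1.09e-05 = 1.714e+04.
ε/D_h = 6.6e-05/0.03177 = 0.00208; Haaland gives 1/√f = -1.8 log₁₀[0.000246+0.000402] = 5.738, so f = 0.03037.
ΔP = f(L/D_h)(ρV²/2) = 0.03037·64.6/0.03177·22.88 = 1413 Pa.

ΔP ≈ 1410 Pa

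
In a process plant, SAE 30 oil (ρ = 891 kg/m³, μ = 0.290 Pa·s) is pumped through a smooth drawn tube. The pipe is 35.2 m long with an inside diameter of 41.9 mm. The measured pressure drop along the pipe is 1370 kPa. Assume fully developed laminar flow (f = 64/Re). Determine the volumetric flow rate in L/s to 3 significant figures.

Q ≈ 10.2 L/s

For laminar flow, f = 64/Re with Re = ρVD/μ, so Darcy-Weisbach reduces to ΔP = 32μLV/D². Solving for V: V = ΔP·D²/(32μL) = 1.37e+06·(0.0419)²/(32·0.29·35.2) = 7.363 m/s.
Check: Re = ρVD/μ = 891·7.363·0.0419/0.29 = 947.9 < 2300, so the laminar assumption holds.
Q = V·A = 7.363·(π/4·0.0419²) = 0.01015 m³/s = 10.2 L/s.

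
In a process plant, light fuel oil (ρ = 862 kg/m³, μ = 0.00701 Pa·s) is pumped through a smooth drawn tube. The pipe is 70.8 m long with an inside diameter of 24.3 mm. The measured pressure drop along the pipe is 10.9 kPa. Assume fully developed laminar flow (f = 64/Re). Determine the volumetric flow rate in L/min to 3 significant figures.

For laminar flow, f = 64/Re with Re = ρVD/μ, so Darcy-Weisbach reduces to ΔP = 32μLV/D². Solving for V: V = ΔP·D²/(32μL) = 1.09e+04·(0.0243)²/(32·0.00701·70.8) = 0.4053 m/s.
Check: Re = ρVD/μ = 862·0.4053·0.0243/0.00701 = 1211 < 2300, so the laminar assumption holds.
Q = V·A = 0.4053·(π/4·0.0243²) = 0.0001879 m³/s = 11.3 L/min.

Q ≈ 11.3 L/min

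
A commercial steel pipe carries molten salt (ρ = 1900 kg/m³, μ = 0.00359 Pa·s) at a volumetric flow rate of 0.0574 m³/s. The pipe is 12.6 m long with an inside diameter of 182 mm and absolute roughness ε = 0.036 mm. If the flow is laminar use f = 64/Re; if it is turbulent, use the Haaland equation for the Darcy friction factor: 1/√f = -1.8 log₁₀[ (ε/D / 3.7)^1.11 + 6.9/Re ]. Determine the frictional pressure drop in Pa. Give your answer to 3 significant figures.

Cross-sectional area A = πD²/4 = π(0.182)²/4 = 0.02602 m²; mean velocity V = Q/A = 0.0574/0.02602 = 2.206 m/s.
Reynolds number Re = ρVD/μ = 1900 · 2.206 · 0.182 / 0.00359 = 2.125e+05.
Re > 4000 → turbulent. Relative roughness ε/D = 3.6e-05/0.182 = 0.000198. Haaland: 1/√f = -1.8 log₁₀[(0.000198/3.7)^1.11 + 6.9/2.125e+05] = -1.8 log₁₀[1.81e-05 + 3.25e-05] = 7.733, so f = 0.01672.
Darcy-Weisbach: ΔP = f(L/D)(ρV²/2) = 0.01672·(12.6/0.182)·(1900·2.206²/2) = 0.01672·69.23·4625 = 5354 Pa.

ΔP ≈ 5350 Pa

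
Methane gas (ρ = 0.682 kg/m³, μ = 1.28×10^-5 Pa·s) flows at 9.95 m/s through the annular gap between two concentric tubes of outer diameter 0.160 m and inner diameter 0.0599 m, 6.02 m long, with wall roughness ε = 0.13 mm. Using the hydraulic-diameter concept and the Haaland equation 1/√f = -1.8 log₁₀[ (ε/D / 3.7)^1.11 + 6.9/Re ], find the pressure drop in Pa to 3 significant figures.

ΔP ≈ 49.5 Pa

Hydraulic diameter D_h = 4A/P = D_o - D_i = 0.16 - 0.0599 = 0.1001 m.
Re = ρVD_h/μ = 0.682·9.95·0.1001/1.28e-05 = 5.307e+04.
ε/D_h = 0.00013/0.1001 = 0.0013; Haaland gives 1/√f = -1.8 log₁₀[0.000146+0.00013] = 6.405, so f = 0.02437.
ΔP = f(L/D_h)(ρV²/2) = 0.02437·6.02/0.1001·33.76 = 49.48 Pa.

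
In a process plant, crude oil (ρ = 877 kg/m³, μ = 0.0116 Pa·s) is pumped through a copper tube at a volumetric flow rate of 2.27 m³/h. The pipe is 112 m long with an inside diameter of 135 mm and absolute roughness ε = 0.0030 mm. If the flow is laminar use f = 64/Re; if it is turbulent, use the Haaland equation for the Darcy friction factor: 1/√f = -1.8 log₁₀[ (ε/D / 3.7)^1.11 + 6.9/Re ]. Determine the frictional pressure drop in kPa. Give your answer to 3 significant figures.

Q = 2.27 m³/h = 2.27/3600 = 0.0006306 m³/s.
Cross-sectional area A = πD²/4 = π(0.135)²/4 = 0.01431 m²; mean velocity V = Q/A = 0.0006306/0.01431 = 0.04405 m/s.
Reynolds number Re = ρVD/μ = 877 · 0.04405 · 0.135 / 0.0116 = 449.6.
Re < 2300 → laminar flow, so f = 64/Re = 64/449.6 = 0.1423 (the turbulent correlation is not needed).
Darcy-Weisbach: ΔP = f(L/D)(ρV²/2) = 0.1423·(112/0.135)·(877·0.04405²/2) = 0.1423·829.6·0.8509 = 100.5 Pa.
ΔP = 100.5 Pa = 0.100 kPa.

ΔP ≈ 0.100 kPa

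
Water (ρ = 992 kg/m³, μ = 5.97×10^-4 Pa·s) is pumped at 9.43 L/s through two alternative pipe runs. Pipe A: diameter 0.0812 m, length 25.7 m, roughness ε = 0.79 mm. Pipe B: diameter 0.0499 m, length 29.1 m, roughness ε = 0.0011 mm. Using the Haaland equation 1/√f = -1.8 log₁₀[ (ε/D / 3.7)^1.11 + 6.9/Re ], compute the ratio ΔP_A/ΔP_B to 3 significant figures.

ΔP_A/ΔP_B ≈ 0.212

Pipe A: V = Q/A = 0.00943/0.005178 = 1.821 m/s; Re = 2.457e+05; ε/D = 0.00973; Haaland → f = 0.03786; ΔP_A = f(L/D)(ρV²/2) = 1.971e+04 Pa.
Pipe B: V = Q/A = 0.00943/0.001956 = 4.822 m/s; Re = 3.998e+05; ε/D = 2.2e-05; Haaland → f = 0.01383; ΔP_B = f(L/D)(ρV²/2) = 9.298e+04 Pa.
ΔP_A/ΔP_B = 1.971e+04/9.298e+04 = 0.212.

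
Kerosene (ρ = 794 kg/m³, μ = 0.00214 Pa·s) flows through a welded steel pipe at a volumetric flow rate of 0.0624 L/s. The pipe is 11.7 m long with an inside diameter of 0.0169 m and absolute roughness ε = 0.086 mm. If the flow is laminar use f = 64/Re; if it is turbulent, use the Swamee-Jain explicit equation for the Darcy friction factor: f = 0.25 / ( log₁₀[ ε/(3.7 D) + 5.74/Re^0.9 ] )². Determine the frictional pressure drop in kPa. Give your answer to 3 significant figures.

ΔP ≈ 0.780 kPa

Q = 0.0624 L/s = 0.0624/1000 = 6.24e-05 m³/s.
Cross-sectional area A = πD²/4 = π(0.0169)²/4 = 0.0002243 m²; mean velocity V = Q/A = 6.24e-05/0.0002243 = 0.2782 m/s.
Reynolds number Re = ρVD/μ = 794 · 0.2782 · 0.0169 / 0.00214 = 1744.
Re < 2300 → laminar flow, so f = 64/Re = 64/1744 = 0.03669 (the turbulent correlation is not needed).
Darcy-Weisbach: ΔP = f(L/D)(ρV²/2) = 0.03669·(11.7/0.0169)·(794·0.2782²/2) = 0.03669·692.3·30.72 = 780.4 Pa.
ΔP = 780.4 Pa = 0.780 kPa.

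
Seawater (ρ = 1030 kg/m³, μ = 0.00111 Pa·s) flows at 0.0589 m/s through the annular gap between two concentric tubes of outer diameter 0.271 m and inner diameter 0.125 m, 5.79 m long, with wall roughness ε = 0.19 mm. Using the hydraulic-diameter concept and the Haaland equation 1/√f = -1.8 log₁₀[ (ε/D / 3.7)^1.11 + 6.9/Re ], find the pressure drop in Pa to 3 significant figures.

Hydraulic diameter D_h = 4A/P = D_o - D_i = 0.271 - 0.125 = 0.146 m.
Re = ρVD_h/μ = 1030·0.0589·0.146/0.00111 = 7980.
ε/D_h = 0.00019/0.146 = 0.0013; Haaland gives 1/√f = -1.8 log₁₀[0.000147+0.000865] = 5.391, so f = 0.03441.
ΔP = f(L/D_h)(ρV²/2) = 0.03441·5.79/0.146·1.787 = 2.438 Pa.

ΔP ≈ 2.44 Pa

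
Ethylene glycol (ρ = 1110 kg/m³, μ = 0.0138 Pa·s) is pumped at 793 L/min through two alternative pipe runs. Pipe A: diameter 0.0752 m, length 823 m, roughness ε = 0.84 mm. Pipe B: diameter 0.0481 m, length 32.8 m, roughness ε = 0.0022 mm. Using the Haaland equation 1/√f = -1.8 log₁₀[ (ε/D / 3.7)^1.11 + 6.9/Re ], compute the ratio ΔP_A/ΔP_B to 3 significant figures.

ΔP_A/ΔP_B ≈ 4.77

Pipe A: V = Q/A = 0.01322/0.004441 = 2.976 m/s; Re = 1.8e+04; ε/D = 0.0112; Haaland → f = 0.04222; ΔP_A = f(L/D)(ρV²/2) = 2.271e+06 Pa.
Pipe B: V = Q/A = 0.01322/0.001817 = 7.273 m/s; Re = 2.814e+04; ε/D = 4.57e-05; Haaland → f = 0.02376; ΔP_B = f(L/D)(ρV²/2) = 4.757e+05 Pa.
ΔP_A/ΔP_B = 2.271e+06/4.757e+05 = 4.77.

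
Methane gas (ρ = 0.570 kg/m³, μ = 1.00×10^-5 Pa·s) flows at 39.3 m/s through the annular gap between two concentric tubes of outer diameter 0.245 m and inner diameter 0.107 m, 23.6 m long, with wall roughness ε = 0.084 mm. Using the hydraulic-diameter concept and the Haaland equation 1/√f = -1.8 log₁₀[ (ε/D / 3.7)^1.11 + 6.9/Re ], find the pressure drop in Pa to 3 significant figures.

ΔP ≈ 1400 Pa

Hydraulic diameter D_h = 4A/P = D_o - D_i = 0.245 - 0.107 = 0.138 m.
Re = ρVD_h/μ = 0.57·39.3·0.138/1e-05 = 3.091e+05.
ε/D_h = 8.4e-05/0.138 = 0.000609; Haaland gives 1/√f = -1.8 log₁₀[6.31e-05+2.23e-05] = 7.323, so f = 0.01865.
ΔP = f(L/D_h)(ρV²/2) = 0.01865·23.6/0.138·440.2 = 1404 Pa.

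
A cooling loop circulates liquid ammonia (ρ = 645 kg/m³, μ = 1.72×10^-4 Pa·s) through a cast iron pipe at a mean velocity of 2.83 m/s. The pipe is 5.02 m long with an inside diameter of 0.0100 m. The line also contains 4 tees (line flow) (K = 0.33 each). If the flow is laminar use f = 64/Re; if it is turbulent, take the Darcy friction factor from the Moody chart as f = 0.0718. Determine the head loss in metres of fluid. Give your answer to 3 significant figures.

Reynolds number Re = ρVD/μ = 645 · 2.83 · 0.01 / 0.000172 = 1.061e+05.
Re > 4000 → turbulent; use the Moody-chart value f = 0.0718.
Total minor-loss coefficient ΣK = 4·0.33 = 1.32.
ΔP = [f·L/D + ΣK]·(ρV²/2) = [0.0718·5.02/0.01 + 1.32]·(645·2.83²/2) = [36.04 + 1.32]·2583 = 9.651e+04 Pa.
Head loss h_f = ΔP/(ρg) = 9.651e+04/(645·9.81) = 15.3 m.

h_f ≈ 15.3 m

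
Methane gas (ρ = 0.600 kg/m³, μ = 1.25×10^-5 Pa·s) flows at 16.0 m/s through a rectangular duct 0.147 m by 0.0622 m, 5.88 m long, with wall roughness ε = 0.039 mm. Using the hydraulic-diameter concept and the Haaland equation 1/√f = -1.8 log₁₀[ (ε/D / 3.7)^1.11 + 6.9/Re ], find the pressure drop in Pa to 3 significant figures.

ΔP ≈ 109 Pa

Hydraulic diameter D_h = 4A/P = 4·(0.147·0.0622)/(2·(0.147+0.0622)) = 0.03657/0.4184 = 0.08741 m.
Re = ρVD_h/μ = 0.6·16·0.08741/1.25e-05 = 6.713e+04.
ε/D_h = 3.9e-05/0.08741 = 0.000446; Haaland gives 1/√f = -1.8 log₁₀[4.47e-05+0.000103] = 6.896, so f = 0.02103.
ΔP = f(L/D_h)(ρV²/2) = 0.02103·5.88/0.08741·76.8 = 108.6 Pa.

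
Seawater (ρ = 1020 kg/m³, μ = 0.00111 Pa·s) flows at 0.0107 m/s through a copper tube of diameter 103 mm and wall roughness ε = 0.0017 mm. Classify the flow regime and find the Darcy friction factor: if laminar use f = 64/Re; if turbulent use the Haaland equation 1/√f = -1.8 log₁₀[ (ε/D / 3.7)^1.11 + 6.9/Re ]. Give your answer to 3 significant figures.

f ≈ 0.0632

Re = ρVD/μ = 1020·0.0107·0.103/0.00111 = 1013.
Re < 2300 → laminar, so f = 64/Re = 0.06319 (roughness is irrelevant in laminar flow).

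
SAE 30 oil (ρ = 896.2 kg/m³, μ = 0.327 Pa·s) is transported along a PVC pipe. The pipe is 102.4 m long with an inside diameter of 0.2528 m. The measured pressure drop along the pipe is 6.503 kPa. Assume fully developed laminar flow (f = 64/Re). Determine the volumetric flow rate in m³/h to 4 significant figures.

Q ≈ 70.08 m³/h

For laminar flow, f = 64/Re with Re = ρVD/μ, so Darcy-Weisbach reduces to ΔP = 32μLV/D². Solving for V: V = ΔP·D²/(32μL) = 6503·(0.2528)²/(32·0.327·102.4) = 0.3879 m/s.
Check: Re = ρVD/μ = 896.2·0.3879·0.2528/0.327 = 268.7 < 2300, so the laminar assumption holds.
Q = V·A = 0.3879·(π/4·0.2528²) = 0.01947 m³/s = 70.08 m³/h.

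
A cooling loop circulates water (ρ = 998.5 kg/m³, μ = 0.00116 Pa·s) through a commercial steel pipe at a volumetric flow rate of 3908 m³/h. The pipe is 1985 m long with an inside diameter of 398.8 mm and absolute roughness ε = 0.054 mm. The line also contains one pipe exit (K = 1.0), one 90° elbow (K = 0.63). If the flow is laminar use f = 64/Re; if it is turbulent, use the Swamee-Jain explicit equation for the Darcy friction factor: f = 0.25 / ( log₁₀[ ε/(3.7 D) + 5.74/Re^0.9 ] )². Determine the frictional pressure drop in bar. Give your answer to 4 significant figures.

Q = 3908 m³/h = 3908/3600 = 1.086 m³/s.
Cross-sectional area A = πD²/4 = π(0.3988)²/4 = 0.1249 m²; mean velocity V = Q/A = 1.086/0.1249 = 8.691 m/s.
Reynolds number Re = ρVD/μ = 998.5 · 8.691 · 0.3988 / 0.00116 = 2.983e+06.
Re > 4000 → turbulent. Relative roughness ε/D = 5.4e-05/0.3988 = 0.000135. Swamee-Jain: f = 0.25/(log₁₀[0.000135/3.7 + 5.74/2.983e+06^0.9])² = 0.25/(log₁₀[3.66e-05 + 8.54e-06])² = 0.25/(-4.345)² = 0.01324.
Total minor-loss coefficient ΣK = 1·1 + 1·0.63 = 1.63.
ΔP = [f·L/D + ΣK]·(ρV²/2) = [0.01324·1985/0.3988 + 1.63]·(998.5·8.691²/2) = [65.9 + 1.63]·3.771e+04 = 2.546e+06 Pa.
ΔP = 2.546e+06 Pa = 25.46 bar.

ΔP ≈ 25.46 bar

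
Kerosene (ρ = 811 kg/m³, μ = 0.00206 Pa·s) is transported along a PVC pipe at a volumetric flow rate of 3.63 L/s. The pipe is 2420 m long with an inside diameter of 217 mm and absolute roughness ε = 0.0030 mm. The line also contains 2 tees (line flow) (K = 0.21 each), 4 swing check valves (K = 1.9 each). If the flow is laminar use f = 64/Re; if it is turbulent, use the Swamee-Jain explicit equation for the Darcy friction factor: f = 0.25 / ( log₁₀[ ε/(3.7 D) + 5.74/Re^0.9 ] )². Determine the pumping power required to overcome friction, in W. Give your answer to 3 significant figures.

Q = 3.63 L/s = 3.63/1000 = 0.00363 m³/s.
Cross-sectional area A = πD²/4 = π(0.217)²/4 = 0.03698 m²; mean velocity V = Q/A = 0.00363/0.03698 = 0.09815 m/s.
Reynolds number Re = ρVD/μ = 811 · 0.09815 · 0.217 / 0.00206 = 8385.
Re > 4000 → turbulent. Relative roughness ε/D = 3e-06/0.217 = 1.38e-05. Swamee-Jain: f = 0.25/(log₁₀[1.38e-05/3.7 + 5.74/8385^0.9])² = 0.25/(log₁₀[3.74e-06 + 0.00169])² = 0.25/(-2.771)² = 0.03255.
Total minor-loss coefficient ΣK = 2·0.21 + 4·1.9 = 8.02.
ΔP = [f·L/D + ΣK]·(ρV²/2) = [0.03255·2420/0.217 + 8.02]·(811·0.09815²/2) = [363 + 8.02]·3.906 = 1449 Pa.
Pumping power P = QΔP = 0.00363·1449 = 5.262 W = 5.26 W.

P ≈ 5.26 W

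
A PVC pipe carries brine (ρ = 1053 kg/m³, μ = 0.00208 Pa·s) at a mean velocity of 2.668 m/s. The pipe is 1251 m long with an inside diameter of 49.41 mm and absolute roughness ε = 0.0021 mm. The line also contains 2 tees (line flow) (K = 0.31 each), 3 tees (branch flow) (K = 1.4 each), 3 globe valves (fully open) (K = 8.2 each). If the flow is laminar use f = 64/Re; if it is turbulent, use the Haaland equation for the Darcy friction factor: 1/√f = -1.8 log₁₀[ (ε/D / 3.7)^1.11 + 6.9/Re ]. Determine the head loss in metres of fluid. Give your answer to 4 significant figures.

h_f ≈ 190.4 m

Reynolds number Re = ρVD/μ = 1053 · 2.668 · 0.04941 / 0.00208 = 6.674e+04.
Re > 4000 → turbulent. Relative roughness ε/D = 2.1e-06/0.04941 = 4.25e-05. Haaland: 1/√f = -1.8 log₁₀[(4.25e-05/3.7)^1.11 + 6.9/6.674e+04] = -1.8 log₁₀[3.29e-06 + 0.000103] = 7.149, so f = 0.01956.
Total minor-loss coefficient ΣK = 2·0.31 + 3·1.4 + 3·8.2 = 29.4.
ΔP = [f·L/D + ΣK]·(ρV²/2) = [0.01956·1251/0.04941 + 29.4]·(1053·2.668²/2) = [495.3 + 29.4]·3748 = 1.967e+06 Pa.
Head loss h_f = ΔP/(ρg) = 1.967e+06/(1053·9.81) = 190.4 m.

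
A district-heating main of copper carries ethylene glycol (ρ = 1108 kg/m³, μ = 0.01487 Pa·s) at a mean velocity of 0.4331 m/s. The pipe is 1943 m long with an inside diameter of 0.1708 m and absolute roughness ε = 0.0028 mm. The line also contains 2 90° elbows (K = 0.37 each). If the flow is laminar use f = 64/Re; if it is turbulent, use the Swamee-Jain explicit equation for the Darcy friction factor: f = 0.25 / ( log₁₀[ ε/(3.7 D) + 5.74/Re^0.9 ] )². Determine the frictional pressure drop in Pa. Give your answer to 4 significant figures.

Reynolds number Re = ρVD/μ = 1108 · 0.4331 · 0.1708 / 0.0149 = 5512.
Re > 4000 → turbulent. Relative roughness ε/D = 2.8e-06/0.1708 = 1.64e-05. Swamee-Jain: f = 0.25/(log₁₀[1.64e-05/3.7 + 5.74/5512^0.9])² = 0.25/(log₁₀[4.43e-06 + 0.00246])² = 0.25/(-2.607)² = 0.03677.
Total minor-loss coefficient ΣK = 2·0.37 = 0.74.
ΔP = [f·L/D + ΣK]·(ρV²/2) = [0.03677·1943/0.1708 + 0.74]·(1108·0.4331²/2) = [418.3 + 0.74]·103.9 = 4.354e+04 Pa.

ΔP ≈ 43540 Pa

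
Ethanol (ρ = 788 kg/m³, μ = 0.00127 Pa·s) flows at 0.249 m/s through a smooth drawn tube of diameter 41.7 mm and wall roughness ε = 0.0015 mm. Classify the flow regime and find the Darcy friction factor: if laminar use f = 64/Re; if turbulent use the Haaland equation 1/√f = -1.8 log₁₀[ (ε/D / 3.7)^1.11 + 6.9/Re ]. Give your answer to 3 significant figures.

Re = ρVD/μ = 788·0.249·0.0417/0.00127 = 6443.
Re > 4000 → turbulent. ε/D = 1.5e-06/0.0417 = 3.6e-05; Haaland: 1/√f = -1.8 log₁₀[2.73e-06 + 0.00107] = 5.344, so f = 0.03501.

f ≈ 0.0350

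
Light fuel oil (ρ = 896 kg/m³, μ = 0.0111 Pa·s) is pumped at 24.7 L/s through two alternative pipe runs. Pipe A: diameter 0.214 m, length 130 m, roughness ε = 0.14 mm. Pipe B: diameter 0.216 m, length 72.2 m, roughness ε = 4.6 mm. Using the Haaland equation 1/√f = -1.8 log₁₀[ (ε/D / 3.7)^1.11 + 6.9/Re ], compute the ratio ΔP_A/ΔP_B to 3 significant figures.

ΔP_A/ΔP_B ≈ 1.08

Pipe A: V = Q/A = 0.0247/0.03597 = 0.6867 m/s; Re = 1.186e+04; ε/D = 0.000654; Haaland → f = 0.03039; ΔP_A = f(L/D)(ρV²/2) = 3900 Pa.
Pipe B: V = Q/A = 0.0247/0.03664 = 0.6741 m/s; Re = 1.175e+04; ε/D = 0.0213; Haaland → f = 0.05294; ΔP_B = f(L/D)(ρV²/2) = 3602 Pa.
ΔP_A/ΔP_B = 3900/3602 = 1.08.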